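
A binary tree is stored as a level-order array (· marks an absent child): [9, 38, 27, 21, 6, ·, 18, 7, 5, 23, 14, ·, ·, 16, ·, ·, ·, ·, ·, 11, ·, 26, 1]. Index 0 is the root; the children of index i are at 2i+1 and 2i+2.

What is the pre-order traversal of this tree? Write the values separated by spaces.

9 38 21 7 5 6 23 11 14 26 1 27 18 16

Pre-order visits the node, then its left subtree, then its right subtree.
Visit 9.
At 9: go left to 38.
  Visit 38.
  At 38: go left to 21.
    Visit 21.
    At 21: go left to 7.
      7 is a leaf — visit 7.
    At 21: go right to 5.
      5 is a leaf — visit 5.
  At 38: go right to 6.
    Visit 6.
    At 6: go left to 23.
      Visit 23.
      At 23: go left to 11.
        11 is a leaf — visit 11.
      At 23: no right child.
    At 6: go right to 14.
      Visit 14.
      At 14: go left to 26.
        26 is a leaf — visit 26.
      At 14: go right to 1.
        1 is a leaf — visit 1.
At 9: go right to 27.
  Visit 27.
  At 27: no left child.
  At 27: go right to 18.
    Visit 18.
    At 18: go left to 16.
      16 is a leaf — visit 16.
    At 18: no right child.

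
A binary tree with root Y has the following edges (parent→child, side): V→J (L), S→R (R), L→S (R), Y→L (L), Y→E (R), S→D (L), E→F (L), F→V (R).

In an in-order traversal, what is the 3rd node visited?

In-order visits the left subtree, then the node, then the right subtree.
At Y: go left to L.
  At L: no left child.
  Visit L.
  At L: go right to S.
    At S: go left to D.
      D is a leaf — visit D.
    Visit S.
    At S: go right to R.
      R is a leaf — visit R.
Visit Y.
At Y: go right to E.
  At E: go left to F.
    At F: no left child.
    Visit F.
    At F: go right to V.
      At V: go left to J.
        J is a leaf — visit J.
      Visit V.
      At V: no right child.
  Visit E.
  At E: no right child.
Full in-order sequence: L, D, S, R, Y, F, J, V, E.

S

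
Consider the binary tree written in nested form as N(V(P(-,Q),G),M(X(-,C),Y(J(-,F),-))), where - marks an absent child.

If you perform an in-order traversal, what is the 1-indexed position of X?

In-order visits the left subtree, then the node, then the right subtree.
At N: go left to V.
  At V: go left to P.
    At P: no left child.
    Visit P.
    At P: go right to Q.
      Q is a leaf — visit Q.
  Visit V.
  At V: go right to G.
    G is a leaf — visit G.
Visit N.
At N: go right to M.
  At M: go left to X.
    At X: no left child.
    Visit X.
    At X: go right to C.
      C is a leaf — visit C.
  Visit M.
  At M: go right to Y.
    At Y: go left to J.
      At J: no left child.
      Visit J.
      At J: go right to F.
        F is a leaf — visit F.
    Visit Y.
    At Y: no right child.
Full in-order sequence: P, Q, V, G, N, X, C, M, J, F, Y.

6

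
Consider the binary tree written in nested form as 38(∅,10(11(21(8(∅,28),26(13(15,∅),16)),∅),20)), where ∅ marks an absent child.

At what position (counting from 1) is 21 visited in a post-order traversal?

Post-order visits the left subtree, then the right subtree, then the node.
At 38: no left child.
At 38: go right to 10.
  At 10: go left to 11.
    At 11: go left to 21.
      At 21: go left to 8.
        At 8: no left child.
        At 8: go right to 28.
          28 is a leaf — visit 28.
        Visit 8.
      At 21: go right to 26.
        At 26: go left to 13.
          At 13: go left to 15.
            15 is a leaf — visit 15.
          At 13: no right child.
          Visit 13.
        At 26: go right to 16.
          16 is a leaf — visit 16.
        Visit 26.
      Visit 21.
    At 11: no right child.
    Visit 11.
  At 10: go right to 20.
    20 is a leaf — visit 20.
  Visit 10.
Visit 38.
Full post-order sequence: 28, 8, 15, 13, 16, 26, 21, 11, 20, 10, 38.

7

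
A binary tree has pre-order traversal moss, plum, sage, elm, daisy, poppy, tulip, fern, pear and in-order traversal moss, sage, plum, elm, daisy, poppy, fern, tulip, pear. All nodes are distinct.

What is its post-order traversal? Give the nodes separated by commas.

The first element of pre-order is the root; it splits in-order into left and right subtrees.
Root moss: left subtree has 0 nodes { }, right has 8 {sage, plum, elm, daisy, poppy, fern, tulip, pear}.
  Root plum: left subtree has 1 node {sage}, right has 6 {elm, daisy, poppy, fern, tulip, pear}.
    Root elm: left subtree has 0 nodes { }, right has 5 {daisy, poppy, fern, tulip, pear}.
      Root daisy: left subtree has 0 nodes { }, right has 4 {poppy, fern, tulip, pear}.
        Root poppy: left subtree has 0 nodes { }, right has 3 {fern, tulip, pear}.
          Root tulip: left subtree has 1 node {fern}, right has 1 {pear}.

sage, fern, pear, tulip, poppy, daisy, elm, plum, moss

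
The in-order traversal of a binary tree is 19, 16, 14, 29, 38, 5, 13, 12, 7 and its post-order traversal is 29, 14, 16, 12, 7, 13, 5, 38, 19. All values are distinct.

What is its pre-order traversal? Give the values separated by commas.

19, 38, 16, 14, 29, 5, 13, 7, 12

The last element of post-order is the root; it splits in-order into left and right subtrees.
Root 19: left subtree has 0 nodes { }, right has 8 {16, 14, 29, 38, 5, 13, 12, 7}.
  Root 38: left subtree has 3 nodes {16, 14, 29}, right has 4 {5, 13, 12, 7}.
    Root 16: left subtree has 0 nodes { }, right has 2 {14, 29}.
      Root 14: left subtree has 0 nodes { }, right has 1 {29}.
    Root 5: left subtree has 0 nodes { }, right has 3 {13, 12, 7}.
      Root 13: left subtree has 0 nodes { }, right has 2 {12, 7}.
        Root 7: left subtree has 1 node {12}, right has 0 { }.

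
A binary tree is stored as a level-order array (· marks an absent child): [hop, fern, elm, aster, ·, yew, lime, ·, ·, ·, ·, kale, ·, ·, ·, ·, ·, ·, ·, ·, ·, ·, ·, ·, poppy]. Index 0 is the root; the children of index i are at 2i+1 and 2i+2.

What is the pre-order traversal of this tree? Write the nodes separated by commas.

hop, fern, aster, elm, yew, kale, poppy, lime

Pre-order visits the node, then its left subtree, then its right subtree.
Visit hop.
At hop: go left to fern.
  Visit fern.
  At fern: go left to aster.
    aster is a leaf — visit aster.
  At fern: no right child.
At hop: go right to elm.
  Visit elm.
  At elm: go left to yew.
    Visit yew.
    At yew: go left to kale.
      Visit kale.
      At kale: no left child.
      At kale: go right to poppy.
        poppy is a leaf — visit poppy.
    At yew: no right child.
  At elm: go right to lime.
    lime is a leaf — visit lime.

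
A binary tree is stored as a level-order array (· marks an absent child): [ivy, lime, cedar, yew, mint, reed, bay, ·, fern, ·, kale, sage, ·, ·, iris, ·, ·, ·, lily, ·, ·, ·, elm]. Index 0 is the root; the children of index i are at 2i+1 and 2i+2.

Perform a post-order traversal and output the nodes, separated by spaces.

Post-order visits the left subtree, then the right subtree, then the node.
At ivy: go left to lime.
  At lime: go left to yew.
    At yew: no left child.
    At yew: go right to fern.
      At fern: no left child.
      At fern: go right to lily.
        lily is a leaf — visit lily.
      Visit fern.
    Visit yew.
  At lime: go right to mint.
    At mint: no left child.
    At mint: go right to kale.
      At kale: no left child.
      At kale: go right to elm.
        elm is a leaf — visit elm.
      Visit kale.
    Visit mint.
  Visit lime.
At ivy: go right to cedar.
  At cedar: go left to reed.
    At reed: go left to sage.
      sage is a leaf — visit sage.
    At reed: no right child.
    Visit reed.
  At cedar: go right to bay.
    At bay: no left child.
    At bay: go right to iris.
      iris is a leaf — visit iris.
    Visit bay.
  Visit cedar.
Visit ivy.

lily fern yew elm kale mint lime sage reed iris bay cedar ivy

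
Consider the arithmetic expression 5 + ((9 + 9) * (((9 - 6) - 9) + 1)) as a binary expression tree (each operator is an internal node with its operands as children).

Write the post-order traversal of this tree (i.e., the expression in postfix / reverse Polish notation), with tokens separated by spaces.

Post-order on an expression tree gives postfix notation: for each operator, emit left operand, right operand, then the operator.

5 9 9 + 9 6 - 9 - 1 + * +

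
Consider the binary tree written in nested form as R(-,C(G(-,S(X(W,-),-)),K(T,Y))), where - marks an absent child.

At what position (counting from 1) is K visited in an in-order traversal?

8

In-order visits the left subtree, then the node, then the right subtree.
At R: no left child.
Visit R.
At R: go right to C.
  At C: go left to G.
    At G: no left child.
    Visit G.
    At G: go right to S.
      At S: go left to X.
        At X: go left to W.
          W is a leaf — visit W.
        Visit X.
        At X: no right child.
      Visit S.
      At S: no right child.
  Visit C.
  At C: go right to K.
    At K: go left to T.
      T is a leaf — visit T.
    Visit K.
    At K: go right to Y.
      Y is a leaf — visit Y.
Full in-order sequence: R, G, W, X, S, C, T, K, Y.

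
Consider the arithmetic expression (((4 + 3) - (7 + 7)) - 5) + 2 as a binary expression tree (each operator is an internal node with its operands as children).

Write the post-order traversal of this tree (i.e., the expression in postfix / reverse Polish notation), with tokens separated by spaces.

4 3 + 7 7 + - 5 - 2 +

Post-order on an expression tree gives postfix notation: for each operator, emit left operand, right operand, then the operator.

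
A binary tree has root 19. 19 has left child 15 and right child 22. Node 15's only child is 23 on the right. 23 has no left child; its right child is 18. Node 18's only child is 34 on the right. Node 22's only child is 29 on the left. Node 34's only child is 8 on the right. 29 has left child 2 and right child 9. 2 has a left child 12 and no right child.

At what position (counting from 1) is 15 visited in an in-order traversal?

In-order visits the left subtree, then the node, then the right subtree.
At 19: go left to 15.
  At 15: no left child.
  Visit 15.
  At 15: go right to 23.
    At 23: no left child.
    Visit 23.
    At 23: go right to 18.
      At 18: no left child.
      Visit 18.
      At 18: go right to 34.
        At 34: no left child.
        Visit 34.
        At 34: go right to 8.
          8 is a leaf — visit 8.
Visit 19.
At 19: go right to 22.
  At 22: go left to 29.
    At 29: go left to 2.
      At 2: go left to 12.
        12 is a leaf — visit 12.
      Visit 2.
      At 2: no right child.
    Visit 29.
    At 29: go right to 9.
      9 is a leaf — visit 9.
  Visit 22.
  At 22: no right child.
Full in-order sequence: 15, 23, 18, 34, 8, 19, 12, 2, 29, 9, 22.

1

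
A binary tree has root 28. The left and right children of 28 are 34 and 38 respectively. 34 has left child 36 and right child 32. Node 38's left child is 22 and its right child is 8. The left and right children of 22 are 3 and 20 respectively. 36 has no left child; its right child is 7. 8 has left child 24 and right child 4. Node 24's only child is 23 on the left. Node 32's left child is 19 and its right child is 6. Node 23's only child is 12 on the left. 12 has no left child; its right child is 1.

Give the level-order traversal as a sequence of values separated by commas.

28, 34, 38, 36, 32, 22, 8, 7, 19, 6, 3, 20, 24, 4, 23, 12, 1

Level-order visits nodes level by level from the root, left to right within each level.
Level 0: 28
Level 1: 34, 38
Level 2: 36, 32, 22, 8
Level 3: 7, 19, 6, 3, 20, 24, 4
Level 4: 23
Level 5: 12
Level 6: 1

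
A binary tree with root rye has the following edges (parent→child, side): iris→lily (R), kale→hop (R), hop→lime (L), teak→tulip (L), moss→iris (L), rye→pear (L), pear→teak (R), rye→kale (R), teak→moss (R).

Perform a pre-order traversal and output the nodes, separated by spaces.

rye pear teak tulip moss iris lily kale hop lime

Pre-order visits the node, then its left subtree, then its right subtree.
Visit rye.
At rye: go left to pear.
  Visit pear.
  At pear: no left child.
  At pear: go right to teak.
    Visit teak.
    At teak: go left to tulip.
      tulip is a leaf — visit tulip.
    At teak: go right to moss.
      Visit moss.
      At moss: go left to iris.
        Visit iris.
        At iris: no left child.
        At iris: go right to lily.
          lily is a leaf — visit lily.
      At moss: no right child.
At rye: go right to kale.
  Visit kale.
  At kale: no left child.
  At kale: go right to hop.
    Visit hop.
    At hop: go left to lime.
      lime is a leaf — visit lime.
    At hop: no right child.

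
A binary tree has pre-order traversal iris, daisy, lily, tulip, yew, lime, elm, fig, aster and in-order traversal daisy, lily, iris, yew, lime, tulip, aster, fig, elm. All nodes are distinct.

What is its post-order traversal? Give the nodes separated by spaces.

lily daisy lime yew aster fig elm tulip iris

The first element of pre-order is the root; it splits in-order into left and right subtrees.
Root iris: left subtree has 2 nodes {daisy, lily}, right has 6 {yew, lime, tulip, aster, fig, elm}.
  Root daisy: left subtree has 0 nodes { }, right has 1 {lily}.
  Root tulip: left subtree has 2 nodes {yew, lime}, right has 3 {aster, fig, elm}.
    Root yew: left subtree has 0 nodes { }, right has 1 {lime}.
    Root elm: left subtree has 2 nodes {aster, fig}, right has 0 { }.
      Root fig: left subtree has 1 node {aster}, right has 0 { }.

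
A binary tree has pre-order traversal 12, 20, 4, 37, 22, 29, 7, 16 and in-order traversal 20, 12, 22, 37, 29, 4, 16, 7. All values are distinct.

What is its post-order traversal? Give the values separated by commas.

The first element of pre-order is the root; it splits in-order into left and right subtrees.
Root 12: left subtree has 1 node {20}, right has 6 {22, 37, 29, 4, 16, 7}.
  Root 4: left subtree has 3 nodes {22, 37, 29}, right has 2 {16, 7}.
    Root 37: left subtree has 1 node {22}, right has 1 {29}.
    Root 7: left subtree has 1 node {16}, right has 0 { }.

20, 22, 29, 37, 16, 7, 4, 12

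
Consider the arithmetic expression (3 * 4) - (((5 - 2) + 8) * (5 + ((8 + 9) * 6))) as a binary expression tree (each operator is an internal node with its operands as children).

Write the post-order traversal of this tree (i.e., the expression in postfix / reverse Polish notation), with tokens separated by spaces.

3 4 * 5 2 - 8 + 5 8 9 + 6 * + * -

Post-order on an expression tree gives postfix notation: for each operator, emit left operand, right operand, then the operator.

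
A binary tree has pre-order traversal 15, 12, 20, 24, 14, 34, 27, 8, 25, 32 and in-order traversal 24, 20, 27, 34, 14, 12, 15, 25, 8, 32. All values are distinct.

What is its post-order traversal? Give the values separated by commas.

24, 27, 34, 14, 20, 12, 25, 32, 8, 15

The first element of pre-order is the root; it splits in-order into left and right subtrees.
Root 15: left subtree has 6 nodes {24, 20, 27, 34, 14, 12}, right has 3 {25, 8, 32}.
  Root 12: left subtree has 5 nodes {24, 20, 27, 34, 14}, right has 0 { }.
    Root 20: left subtree has 1 node {24}, right has 3 {27, 34, 14}.
      Root 14: left subtree has 2 nodes {27, 34}, right has 0 { }.
        Root 34: left subtree has 1 node {27}, right has 0 { }.
  Root 8: left subtree has 1 node {25}, right has 1 {32}.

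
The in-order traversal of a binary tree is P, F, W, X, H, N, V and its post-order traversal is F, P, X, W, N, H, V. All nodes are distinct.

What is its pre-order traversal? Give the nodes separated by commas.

V, H, W, P, F, X, N

The last element of post-order is the root; it splits in-order into left and right subtrees.
Root V: left subtree has 6 nodes {P, F, W, X, H, N}, right has 0 { }.
  Root H: left subtree has 4 nodes {P, F, W, X}, right has 1 {N}.
    Root W: left subtree has 2 nodes {P, F}, right has 1 {X}.
      Root P: left subtree has 0 nodes { }, right has 1 {F}.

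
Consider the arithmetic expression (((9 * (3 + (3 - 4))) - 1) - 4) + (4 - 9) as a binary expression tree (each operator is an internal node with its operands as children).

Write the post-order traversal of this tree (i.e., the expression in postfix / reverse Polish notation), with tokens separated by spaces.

9 3 3 4 - + * 1 - 4 - 4 9 - +

Post-order on an expression tree gives postfix notation: for each operator, emit left operand, right operand, then the operator.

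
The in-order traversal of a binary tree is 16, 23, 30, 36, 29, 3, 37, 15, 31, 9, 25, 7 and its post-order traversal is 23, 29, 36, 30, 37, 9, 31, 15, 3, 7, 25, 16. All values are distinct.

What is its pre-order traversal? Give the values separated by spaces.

16 25 3 30 23 36 29 15 37 31 9 7

The last element of post-order is the root; it splits in-order into left and right subtrees.
Root 16: left subtree has 0 nodes { }, right has 11 {23, 30, 36, 29, 3, 37, 15, 31, 9, 25, 7}.
  Root 25: left subtree has 9 nodes {23, 30, 36, 29, 3, 37, 15, 31, 9}, right has 1 {7}.
    Root 3: left subtree has 4 nodes {23, 30, 36, 29}, right has 4 {37, 15, 31, 9}.
      Root 30: left subtree has 1 node {23}, right has 2 {36, 29}.
        Root 36: left subtree has 0 nodes { }, right has 1 {29}.
      Root 15: left subtree has 1 node {37}, right has 2 {31, 9}.
        Root 31: left subtree has 0 nodes { }, right has 1 {9}.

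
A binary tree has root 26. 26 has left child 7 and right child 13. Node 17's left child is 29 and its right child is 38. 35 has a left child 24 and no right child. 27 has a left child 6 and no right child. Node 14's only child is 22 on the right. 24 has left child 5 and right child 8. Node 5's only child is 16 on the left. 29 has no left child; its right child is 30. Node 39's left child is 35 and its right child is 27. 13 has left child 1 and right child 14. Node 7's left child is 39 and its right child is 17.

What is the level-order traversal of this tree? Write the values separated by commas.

26, 7, 13, 39, 17, 1, 14, 35, 27, 29, 38, 22, 24, 6, 30, 5, 8, 16

Level-order visits nodes level by level from the root, left to right within each level.
Level 0: 26
Level 1: 7, 13
Level 2: 39, 17, 1, 14
Level 3: 35, 27, 29, 38, 22
Level 4: 24, 6, 30
Level 5: 5, 8
Level 6: 16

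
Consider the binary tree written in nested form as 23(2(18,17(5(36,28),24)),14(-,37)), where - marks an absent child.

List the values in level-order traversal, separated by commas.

Level-order visits nodes level by level from the root, left to right within each level.
Level 0: 23
Level 1: 2, 14
Level 2: 18, 17, 37
Level 3: 5, 24
Level 4: 36, 28

23, 2, 14, 18, 17, 37, 5, 24, 36, 28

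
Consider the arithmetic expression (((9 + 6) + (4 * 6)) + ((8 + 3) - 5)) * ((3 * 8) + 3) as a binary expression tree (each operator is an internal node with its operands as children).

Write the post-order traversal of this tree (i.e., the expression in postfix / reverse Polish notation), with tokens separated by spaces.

9 6 + 4 6 * + 8 3 + 5 - + 3 8 * 3 + *

Post-order on an expression tree gives postfix notation: for each operator, emit left operand, right operand, then the operator.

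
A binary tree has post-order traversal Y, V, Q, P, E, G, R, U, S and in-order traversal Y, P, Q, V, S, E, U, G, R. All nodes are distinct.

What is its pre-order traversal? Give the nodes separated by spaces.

S P Y Q V U E R G

The last element of post-order is the root; it splits in-order into left and right subtrees.
Root S: left subtree has 4 nodes {Y, P, Q, V}, right has 4 {E, U, G, R}.
  Root P: left subtree has 1 node {Y}, right has 2 {Q, V}.
    Root Q: left subtree has 0 nodes { }, right has 1 {V}.
  Root U: left subtree has 1 node {E}, right has 2 {G, R}.
    Root R: left subtree has 1 node {G}, right has 0 { }.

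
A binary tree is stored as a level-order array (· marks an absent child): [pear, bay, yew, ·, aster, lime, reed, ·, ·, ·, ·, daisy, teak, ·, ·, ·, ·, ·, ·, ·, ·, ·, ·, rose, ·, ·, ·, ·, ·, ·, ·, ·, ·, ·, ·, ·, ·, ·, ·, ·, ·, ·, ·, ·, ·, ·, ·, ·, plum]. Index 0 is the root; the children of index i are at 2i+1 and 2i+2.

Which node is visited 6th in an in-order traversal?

daisy

In-order visits the left subtree, then the node, then the right subtree.
At pear: go left to bay.
  At bay: no left child.
  Visit bay.
  At bay: go right to aster.
    aster is a leaf — visit aster.
Visit pear.
At pear: go right to yew.
  At yew: go left to lime.
    At lime: go left to daisy.
      At daisy: go left to rose.
        At rose: no left child.
        Visit rose.
        At rose: go right to plum.
          plum is a leaf — visit plum.
      Visit daisy.
      At daisy: no right child.
    Visit lime.
    At lime: go right to teak.
      teak is a leaf — visit teak.
  Visit yew.
  At yew: go right to reed.
    reed is a leaf — visit reed.
Full in-order sequence: bay, aster, pear, rose, plum, daisy, lime, teak, yew, reed.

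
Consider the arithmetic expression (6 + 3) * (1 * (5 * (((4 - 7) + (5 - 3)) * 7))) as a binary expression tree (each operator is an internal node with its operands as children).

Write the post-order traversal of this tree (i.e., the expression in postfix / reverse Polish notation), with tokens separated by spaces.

6 3 + 1 5 4 7 - 5 3 - + 7 * * * *

Post-order on an expression tree gives postfix notation: for each operator, emit left operand, right operand, then the operator.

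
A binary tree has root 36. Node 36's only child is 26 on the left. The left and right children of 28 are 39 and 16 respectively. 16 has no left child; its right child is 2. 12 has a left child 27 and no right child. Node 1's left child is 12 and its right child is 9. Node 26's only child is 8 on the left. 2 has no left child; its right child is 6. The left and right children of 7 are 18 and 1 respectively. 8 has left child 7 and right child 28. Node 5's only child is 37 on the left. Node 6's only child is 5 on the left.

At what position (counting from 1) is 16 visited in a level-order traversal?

Level-order visits nodes level by level from the root, left to right within each level.
Level 0: 36
Level 1: 26
Level 2: 8
Level 3: 7, 28
Level 4: 18, 1, 39, 16
Level 5: 12, 9, 2
Level 6: 27, 6
Level 7: 5
Level 8: 37
Full level-order sequence: 36, 26, 8, 7, 28, 18, 1, 39, 16, 12, 9, 2, 27, 6, 5, 37.

9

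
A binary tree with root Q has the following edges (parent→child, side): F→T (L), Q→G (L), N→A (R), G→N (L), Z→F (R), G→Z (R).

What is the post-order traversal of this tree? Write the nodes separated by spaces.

A N T F Z G Q

Post-order visits the left subtree, then the right subtree, then the node.
At Q: go left to G.
  At G: go left to N.
    At N: no left child.
    At N: go right to A.
      A is a leaf — visit A.
    Visit N.
  At G: go right to Z.
    At Z: no left child.
    At Z: go right to F.
      At F: go left to T.
        T is a leaf — visit T.
      At F: no right child.
      Visit F.
    Visit Z.
  Visit G.
At Q: no right child.
Visit Q.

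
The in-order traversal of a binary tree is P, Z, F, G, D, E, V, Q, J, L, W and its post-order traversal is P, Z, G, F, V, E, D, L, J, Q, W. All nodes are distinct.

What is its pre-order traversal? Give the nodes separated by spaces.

The last element of post-order is the root; it splits in-order into left and right subtrees.
Root W: left subtree has 10 nodes {P, Z, F, G, D, E, V, Q, J, L}, right has 0 { }.
  Root Q: left subtree has 7 nodes {P, Z, F, G, D, E, V}, right has 2 {J, L}.
    Root D: left subtree has 4 nodes {P, Z, F, G}, right has 2 {E, V}.
      Root F: left subtree has 2 nodes {P, Z}, right has 1 {G}.
        Root Z: left subtree has 1 node {P}, right has 0 { }.
      Root E: left subtree has 0 nodes { }, right has 1 {V}.
    Root J: left subtree has 0 nodes { }, right has 1 {L}.

W Q D F Z P G E V J L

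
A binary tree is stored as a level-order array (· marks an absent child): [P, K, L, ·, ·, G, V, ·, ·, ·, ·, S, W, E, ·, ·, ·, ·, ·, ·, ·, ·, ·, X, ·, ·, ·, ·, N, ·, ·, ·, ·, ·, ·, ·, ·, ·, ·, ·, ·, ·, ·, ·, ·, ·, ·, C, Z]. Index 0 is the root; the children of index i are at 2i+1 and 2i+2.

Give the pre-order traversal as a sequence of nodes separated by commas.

Pre-order visits the node, then its left subtree, then its right subtree.
Visit P.
At P: go left to K.
  K is a leaf — visit K.
At P: go right to L.
  Visit L.
  At L: go left to G.
    Visit G.
    At G: go left to S.
      Visit S.
      At S: go left to X.
        Visit X.
        At X: go left to C.
          C is a leaf — visit C.
        At X: go right to Z.
          Z is a leaf — visit Z.
      At S: no right child.
    At G: go right to W.
      W is a leaf — visit W.
  At L: go right to V.
    Visit V.
    At V: go left to E.
      Visit E.
      At E: no left child.
      At E: go right to N.
        N is a leaf — visit N.
    At V: no right child.

P, K, L, G, S, X, C, Z, W, V, E, N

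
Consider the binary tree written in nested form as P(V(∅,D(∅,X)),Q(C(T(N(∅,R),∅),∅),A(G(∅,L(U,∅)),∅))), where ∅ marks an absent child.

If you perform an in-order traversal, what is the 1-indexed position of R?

6

In-order visits the left subtree, then the node, then the right subtree.
At P: go left to V.
  At V: no left child.
  Visit V.
  At V: go right to D.
    At D: no left child.
    Visit D.
    At D: go right to X.
      X is a leaf — visit X.
Visit P.
At P: go right to Q.
  At Q: go left to C.
    At C: go left to T.
      At T: go left to N.
        At N: no left child.
        Visit N.
        At N: go right to R.
          R is a leaf — visit R.
      Visit T.
      At T: no right child.
    Visit C.
    At C: no right child.
  Visit Q.
  At Q: go right to A.
    At A: go left to G.
      At G: no left child.
      Visit G.
      At G: go right to L.
        At L: go left to U.
          U is a leaf — visit U.
        Visit L.
        At L: no right child.
    Visit A.
    At A: no right child.
Full in-order sequence: V, D, X, P, N, R, T, C, Q, G, U, L, A.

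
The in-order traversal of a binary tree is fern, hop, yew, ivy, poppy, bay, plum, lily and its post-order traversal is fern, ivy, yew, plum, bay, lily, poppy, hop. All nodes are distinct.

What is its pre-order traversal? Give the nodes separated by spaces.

hop fern poppy yew ivy lily bay plum

The last element of post-order is the root; it splits in-order into left and right subtrees.
Root hop: left subtree has 1 node {fern}, right has 6 {yew, ivy, poppy, bay, plum, lily}.
  Root poppy: left subtree has 2 nodes {yew, ivy}, right has 3 {bay, plum, lily}.
    Root yew: left subtree has 0 nodes { }, right has 1 {ivy}.
    Root lily: left subtree has 2 nodes {bay, plum}, right has 0 { }.
      Root bay: left subtree has 0 nodes { }, right has 1 {plum}.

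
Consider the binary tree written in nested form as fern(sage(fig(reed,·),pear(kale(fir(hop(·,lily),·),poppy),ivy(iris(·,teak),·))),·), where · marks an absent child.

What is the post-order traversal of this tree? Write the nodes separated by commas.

reed, fig, lily, hop, fir, poppy, kale, teak, iris, ivy, pear, sage, fern

Post-order visits the left subtree, then the right subtree, then the node.
At fern: go left to sage.
  At sage: go left to fig.
    At fig: go left to reed.
      reed is a leaf — visit reed.
    At fig: no right child.
    Visit fig.
  At sage: go right to pear.
    At pear: go left to kale.
      At kale: go left to fir.
        At fir: go left to hop.
          At hop: no left child.
          At hop: go right to lily.
            lily is a leaf — visit lily.
          Visit hop.
        At fir: no right child.
        Visit fir.
      At kale: go right to poppy.
        poppy is a leaf — visit poppy.
      Visit kale.
    At pear: go right to ivy.
      At ivy: go left to iris.
        At iris: no left child.
        At iris: go right to teak.
          teak is a leaf — visit teak.
        Visit iris.
      At ivy: no right child.
      Visit ivy.
    Visit pear.
  Visit sage.
At fern: no right child.
Visit fern.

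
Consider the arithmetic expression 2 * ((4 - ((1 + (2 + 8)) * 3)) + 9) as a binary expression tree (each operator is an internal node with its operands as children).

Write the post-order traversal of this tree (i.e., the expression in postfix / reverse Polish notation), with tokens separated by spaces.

Post-order on an expression tree gives postfix notation: for each operator, emit left operand, right operand, then the operator.

2 4 1 2 8 + + 3 * - 9 + *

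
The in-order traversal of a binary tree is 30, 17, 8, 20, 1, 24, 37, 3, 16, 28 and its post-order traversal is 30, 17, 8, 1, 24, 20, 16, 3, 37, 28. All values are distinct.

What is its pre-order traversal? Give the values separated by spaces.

The last element of post-order is the root; it splits in-order into left and right subtrees.
Root 28: left subtree has 9 nodes {30, 17, 8, 20, 1, 24, 37, 3, 16}, right has 0 { }.
  Root 37: left subtree has 6 nodes {30, 17, 8, 20, 1, 24}, right has 2 {3, 16}.
    Root 20: left subtree has 3 nodes {30, 17, 8}, right has 2 {1, 24}.
      Root 8: left subtree has 2 nodes {30, 17}, right has 0 { }.
        Root 17: left subtree has 1 node {30}, right has 0 { }.
      Root 24: left subtree has 1 node {1}, right has 0 { }.
    Root 3: left subtree has 0 nodes { }, right has 1 {16}.

28 37 20 8 17 30 24 1 3 16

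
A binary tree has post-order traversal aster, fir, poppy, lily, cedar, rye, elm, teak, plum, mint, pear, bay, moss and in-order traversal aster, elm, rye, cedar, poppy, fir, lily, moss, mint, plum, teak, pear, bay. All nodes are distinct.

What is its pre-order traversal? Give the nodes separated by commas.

moss, elm, aster, rye, cedar, lily, poppy, fir, bay, pear, mint, plum, teak

The last element of post-order is the root; it splits in-order into left and right subtrees.
Root moss: left subtree has 7 nodes {aster, elm, rye, cedar, poppy, fir, lily}, right has 5 {mint, plum, teak, pear, bay}.
  Root elm: left subtree has 1 node {aster}, right has 5 {rye, cedar, poppy, fir, lily}.
    Root rye: left subtree has 0 nodes { }, right has 4 {cedar, poppy, fir, lily}.
      Root cedar: left subtree has 0 nodes { }, right has 3 {poppy, fir, lily}.
        Root lily: left subtree has 2 nodes {poppy, fir}, right has 0 { }.
          Root poppy: left subtree has 0 nodes { }, right has 1 {fir}.
  Root bay: left subtree has 4 nodes {mint, plum, teak, pear}, right has 0 { }.
    Root pear: left subtree has 3 nodes {mint, plum, teak}, right has 0 { }.
      Root mint: left subtree has 0 nodes { }, right has 2 {plum, teak}.
        Root plum: left subtree has 0 nodes { }, right has 1 {teak}.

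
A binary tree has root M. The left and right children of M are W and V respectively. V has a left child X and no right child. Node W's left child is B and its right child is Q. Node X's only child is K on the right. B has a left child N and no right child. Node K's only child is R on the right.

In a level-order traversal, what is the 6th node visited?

Level-order visits nodes level by level from the root, left to right within each level.
Level 0: M
Level 1: W, V
Level 2: B, Q, X
Level 3: N, K
Level 4: R
Full level-order sequence: M, W, V, B, Q, X, N, K, R.

X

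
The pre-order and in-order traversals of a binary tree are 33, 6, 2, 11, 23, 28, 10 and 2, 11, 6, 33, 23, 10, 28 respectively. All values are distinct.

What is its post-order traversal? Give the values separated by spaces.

11 2 6 10 28 23 33

The first element of pre-order is the root; it splits in-order into left and right subtrees.
Root 33: left subtree has 3 nodes {2, 11, 6}, right has 3 {23, 10, 28}.
  Root 6: left subtree has 2 nodes {2, 11}, right has 0 { }.
    Root 2: left subtree has 0 nodes { }, right has 1 {11}.
  Root 23: left subtree has 0 nodes { }, right has 2 {10, 28}.
    Root 28: left subtree has 1 node {10}, right has 0 { }.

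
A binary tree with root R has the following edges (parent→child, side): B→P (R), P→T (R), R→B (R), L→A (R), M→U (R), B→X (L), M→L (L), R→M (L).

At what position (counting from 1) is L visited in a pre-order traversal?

3

Pre-order visits the node, then its left subtree, then its right subtree.
Visit R.
At R: go left to M.
  Visit M.
  At M: go left to L.
    Visit L.
    At L: no left child.
    At L: go right to A.
      A is a leaf — visit A.
  At M: go right to U.
    U is a leaf — visit U.
At R: go right to B.
  Visit B.
  At B: go left to X.
    X is a leaf — visit X.
  At B: go right to P.
    Visit P.
    At P: no left child.
    At P: go right to T.
      T is a leaf — visit T.
Full pre-order sequence: R, M, L, A, U, B, X, P, T.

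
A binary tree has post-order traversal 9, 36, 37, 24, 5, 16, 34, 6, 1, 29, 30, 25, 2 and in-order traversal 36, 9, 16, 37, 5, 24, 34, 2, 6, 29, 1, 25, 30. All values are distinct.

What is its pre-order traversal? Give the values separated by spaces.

The last element of post-order is the root; it splits in-order into left and right subtrees.
Root 2: left subtree has 7 nodes {36, 9, 16, 37, 5, 24, 34}, right has 5 {6, 29, 1, 25, 30}.
  Root 34: left subtree has 6 nodes {36, 9, 16, 37, 5, 24}, right has 0 { }.
    Root 16: left subtree has 2 nodes {36, 9}, right has 3 {37, 5, 24}.
      Root 36: left subtree has 0 nodes { }, right has 1 {9}.
      Root 5: left subtree has 1 node {37}, right has 1 {24}.
  Root 25: left subtree has 3 nodes {6, 29, 1}, right has 1 {30}.
    Root 29: left subtree has 1 node {6}, right has 1 {1}.

2 34 16 36 9 5 37 24 25 29 6 1 30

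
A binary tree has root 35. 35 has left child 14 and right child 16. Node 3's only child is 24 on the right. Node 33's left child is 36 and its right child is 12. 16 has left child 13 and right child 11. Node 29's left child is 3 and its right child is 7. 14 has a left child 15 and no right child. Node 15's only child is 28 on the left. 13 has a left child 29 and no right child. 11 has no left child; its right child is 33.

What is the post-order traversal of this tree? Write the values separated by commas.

Post-order visits the left subtree, then the right subtree, then the node.
At 35: go left to 14.
  At 14: go left to 15.
    At 15: go left to 28.
      28 is a leaf — visit 28.
    At 15: no right child.
    Visit 15.
  At 14: no right child.
  Visit 14.
At 35: go right to 16.
  At 16: go left to 13.
    At 13: go left to 29.
      At 29: go left to 3.
        At 3: no left child.
        At 3: go right to 24.
          24 is a leaf — visit 24.
        Visit 3.
      At 29: go right to 7.
        7 is a leaf — visit 7.
      Visit 29.
    At 13: no right child.
    Visit 13.
  At 16: go right to 11.
    At 11: no left child.
    At 11: go right to 33.
      At 33: go left to 36.
        36 is a leaf — visit 36.
      At 33: go right to 12.
        12 is a leaf — visit 12.
      Visit 33.
    Visit 11.
  Visit 16.
Visit 35.

28, 15, 14, 24, 3, 7, 29, 13, 36, 12, 33, 11, 16, 35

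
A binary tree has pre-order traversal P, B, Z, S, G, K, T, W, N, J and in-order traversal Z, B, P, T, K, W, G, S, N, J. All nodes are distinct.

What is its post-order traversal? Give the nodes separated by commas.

The first element of pre-order is the root; it splits in-order into left and right subtrees.
Root P: left subtree has 2 nodes {Z, B}, right has 7 {T, K, W, G, S, N, J}.
  Root B: left subtree has 1 node {Z}, right has 0 { }.
  Root S: left subtree has 4 nodes {T, K, W, G}, right has 2 {N, J}.
    Root G: left subtree has 3 nodes {T, K, W}, right has 0 { }.
      Root K: left subtree has 1 node {T}, right has 1 {W}.
    Root N: left subtree has 0 nodes { }, right has 1 {J}.

Z, B, T, W, K, G, J, N, S, P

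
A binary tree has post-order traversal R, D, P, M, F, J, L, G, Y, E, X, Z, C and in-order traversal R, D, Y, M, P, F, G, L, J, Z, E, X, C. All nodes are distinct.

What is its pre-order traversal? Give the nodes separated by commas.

C, Z, Y, D, R, G, F, M, P, L, J, X, E

The last element of post-order is the root; it splits in-order into left and right subtrees.
Root C: left subtree has 12 nodes {R, D, Y, M, P, F, G, L, J, Z, E, X}, right has 0 { }.
  Root Z: left subtree has 9 nodes {R, D, Y, M, P, F, G, L, J}, right has 2 {E, X}.
    Root Y: left subtree has 2 nodes {R, D}, right has 6 {M, P, F, G, L, J}.
      Root D: left subtree has 1 node {R}, right has 0 { }.
      Root G: left subtree has 3 nodes {M, P, F}, right has 2 {L, J}.
        Root F: left subtree has 2 nodes {M, P}, right has 0 { }.
          Root M: left subtree has 0 nodes { }, right has 1 {P}.
        Root L: left subtree has 0 nodes { }, right has 1 {J}.
    Root X: left subtree has 1 node {E}, right has 0 { }.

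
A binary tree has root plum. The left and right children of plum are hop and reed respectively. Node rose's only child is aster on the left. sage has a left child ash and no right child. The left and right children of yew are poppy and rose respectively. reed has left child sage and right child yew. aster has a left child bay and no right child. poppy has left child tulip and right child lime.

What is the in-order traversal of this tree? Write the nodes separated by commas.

In-order visits the left subtree, then the node, then the right subtree.
At plum: go left to hop.
  hop is a leaf — visit hop.
Visit plum.
At plum: go right to reed.
  At reed: go left to sage.
    At sage: go left to ash.
      ash is a leaf — visit ash.
    Visit sage.
    At sage: no right child.
  Visit reed.
  At reed: go right to yew.
    At yew: go left to poppy.
      At poppy: go left to tulip.
        tulip is a leaf — visit tulip.
      Visit poppy.
      At poppy: go right to lime.
        lime is a leaf — visit lime.
    Visit yew.
    At yew: go right to rose.
      At rose: go left to aster.
        At aster: go left to bay.
          bay is a leaf — visit bay.
        Visit aster.
        At aster: no right child.
      Visit rose.
      At rose: no right child.

hop, plum, ash, sage, reed, tulip, poppy, lime, yew, bay, aster, rose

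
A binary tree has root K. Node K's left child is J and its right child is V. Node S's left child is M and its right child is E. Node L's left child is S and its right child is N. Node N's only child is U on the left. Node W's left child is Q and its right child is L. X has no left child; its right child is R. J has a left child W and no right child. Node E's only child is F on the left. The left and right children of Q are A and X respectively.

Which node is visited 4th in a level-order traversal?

Level-order visits nodes level by level from the root, left to right within each level.
Level 0: K
Level 1: J, V
Level 2: W
Level 3: Q, L
Level 4: A, X, S, N
Level 5: R, M, E, U
Level 6: F
Full level-order sequence: K, J, V, W, Q, L, A, X, S, N, R, M, E, U, F.

W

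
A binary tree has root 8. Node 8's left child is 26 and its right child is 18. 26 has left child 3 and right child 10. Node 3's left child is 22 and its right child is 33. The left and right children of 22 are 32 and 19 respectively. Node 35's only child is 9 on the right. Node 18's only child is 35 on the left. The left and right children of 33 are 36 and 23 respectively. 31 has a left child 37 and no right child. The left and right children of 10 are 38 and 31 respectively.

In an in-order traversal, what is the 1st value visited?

In-order visits the left subtree, then the node, then the right subtree.
At 8: go left to 26.
  At 26: go left to 3.
    At 3: go left to 22.
      At 22: go left to 32.
        32 is a leaf — visit 32.
      Visit 22.
      At 22: go right to 19.
        19 is a leaf — visit 19.
    Visit 3.
    At 3: go right to 33.
      At 33: go left to 36.
        36 is a leaf — visit 36.
      Visit 33.
      At 33: go right to 23.
        23 is a leaf — visit 23.
  Visit 26.
  At 26: go right to 10.
    At 10: go left to 38.
      38 is a leaf — visit 38.
    Visit 10.
    At 10: go right to 31.
      At 31: go left to 37.
        37 is a leaf — visit 37.
      Visit 31.
      At 31: no right child.
Visit 8.
At 8: go right to 18.
  At 18: go left to 35.
    At 35: no left child.
    Visit 35.
    At 35: go right to 9.
      9 is a leaf — visit 9.
  Visit 18.
  At 18: no right child.
Full in-order sequence: 32, 22, 19, 3, 36, 33, 23, 26, 38, 10, 37, 31, 8, 35, 9, 18.

32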